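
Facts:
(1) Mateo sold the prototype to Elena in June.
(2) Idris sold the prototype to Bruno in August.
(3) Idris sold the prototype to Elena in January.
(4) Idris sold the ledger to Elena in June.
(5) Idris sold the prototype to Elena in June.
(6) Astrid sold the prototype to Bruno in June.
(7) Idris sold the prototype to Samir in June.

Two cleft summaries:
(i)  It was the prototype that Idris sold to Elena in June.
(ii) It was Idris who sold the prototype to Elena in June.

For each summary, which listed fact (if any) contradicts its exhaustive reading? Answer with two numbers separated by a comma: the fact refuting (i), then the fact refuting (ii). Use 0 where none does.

Summary (i) focuses "the prototype" (the thing); background Idris as agent and Elena as recipient and in June as setting. Fact (4) matches that background with thing = the ledger — refutes (i).
Summary (ii) focuses "Idris" (the agent); background the prototype as thing and Elena as recipient and in June as setting. Fact (1) matches that background with agent = Mateo — refutes (ii).

4, 1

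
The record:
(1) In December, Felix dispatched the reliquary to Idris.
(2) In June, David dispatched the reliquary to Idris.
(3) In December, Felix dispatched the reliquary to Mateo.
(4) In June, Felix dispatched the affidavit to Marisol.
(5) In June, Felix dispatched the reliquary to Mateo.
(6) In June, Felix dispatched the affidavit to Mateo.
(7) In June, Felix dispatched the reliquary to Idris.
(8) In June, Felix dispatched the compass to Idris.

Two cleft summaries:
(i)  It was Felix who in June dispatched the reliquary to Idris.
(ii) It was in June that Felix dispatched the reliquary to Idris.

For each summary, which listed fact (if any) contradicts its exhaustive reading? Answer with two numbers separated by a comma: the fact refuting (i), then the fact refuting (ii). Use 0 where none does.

2, 1

(i): focus "Felix". Looking for the reliquary as thing and Idris as recipient and in June as setting with some other agent — fact (2) has David there. Refuted.
(ii): focus "in June". Looking for Felix as agent and the reliquary as thing and Idris as recipient with some other setting — fact (1) has in December there. Refuted.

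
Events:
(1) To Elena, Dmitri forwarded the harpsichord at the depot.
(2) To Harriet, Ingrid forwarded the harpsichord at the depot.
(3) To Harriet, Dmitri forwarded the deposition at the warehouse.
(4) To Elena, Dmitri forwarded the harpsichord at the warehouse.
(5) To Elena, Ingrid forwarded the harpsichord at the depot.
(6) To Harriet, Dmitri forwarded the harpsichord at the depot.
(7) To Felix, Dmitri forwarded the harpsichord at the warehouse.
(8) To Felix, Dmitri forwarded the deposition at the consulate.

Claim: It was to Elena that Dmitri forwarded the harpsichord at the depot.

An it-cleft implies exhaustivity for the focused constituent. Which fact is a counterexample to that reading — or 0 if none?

Focus of the cleft: "Elena" (the recipient). Presupposed background: Dmitri as agent and the harpsichord as thing and at the depot as setting.
Exhaustivity: Elena is the only recipient satisfying that background.
But fact (6) also has Dmitri as agent and the harpsichord as thing and at the depot as setting, with recipient = Harriet — so the exhaustive reading fails.

6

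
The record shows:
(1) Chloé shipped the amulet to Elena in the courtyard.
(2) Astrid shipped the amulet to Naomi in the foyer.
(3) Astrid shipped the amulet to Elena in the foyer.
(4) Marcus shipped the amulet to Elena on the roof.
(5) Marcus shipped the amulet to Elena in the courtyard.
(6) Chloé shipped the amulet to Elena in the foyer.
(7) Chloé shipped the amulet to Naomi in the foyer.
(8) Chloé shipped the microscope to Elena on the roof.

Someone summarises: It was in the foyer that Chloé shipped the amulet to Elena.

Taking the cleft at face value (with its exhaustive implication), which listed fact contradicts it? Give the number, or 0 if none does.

The cleft puts "in the foyer" in focus and presupposes the open proposition with Chloé as agent and the amulet as thing and Elena as recipient.
The exhaustive reading says no other setting fits that background.
But fact (1) also has Chloé as agent and the amulet as thing and Elena as recipient, with setting = in the courtyard — so the exhaustive reading fails.

1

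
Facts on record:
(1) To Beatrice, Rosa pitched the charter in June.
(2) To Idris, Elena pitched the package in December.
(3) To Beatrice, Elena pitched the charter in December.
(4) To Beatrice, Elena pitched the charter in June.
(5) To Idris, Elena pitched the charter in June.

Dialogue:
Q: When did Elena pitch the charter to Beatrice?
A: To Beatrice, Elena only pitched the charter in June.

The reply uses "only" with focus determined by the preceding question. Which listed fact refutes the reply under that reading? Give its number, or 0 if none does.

3

Answering "When did ...?" puts focus on the setting — here, "in June".
So "only" ranges over settings; the rest (Elena as agent and the charter as thing and Beatrice as recipient) is presupposed.
Fact (3) keeps Elena as agent and the charter as thing and Beatrice as recipient but has setting = in December; that refutes the reply.
(Fact (5) would refute a reading with focus on the recipient — but that is not what the question asks.)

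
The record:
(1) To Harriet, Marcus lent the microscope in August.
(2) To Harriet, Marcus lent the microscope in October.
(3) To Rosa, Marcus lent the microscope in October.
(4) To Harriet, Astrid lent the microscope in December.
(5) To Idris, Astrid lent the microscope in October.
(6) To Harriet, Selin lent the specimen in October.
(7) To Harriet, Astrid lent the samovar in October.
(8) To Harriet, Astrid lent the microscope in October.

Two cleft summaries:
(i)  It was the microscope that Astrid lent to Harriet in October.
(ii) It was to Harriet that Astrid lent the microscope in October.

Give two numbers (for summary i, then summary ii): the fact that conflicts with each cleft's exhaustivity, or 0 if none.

Summary (i) focuses "the microscope" (the thing); background Astrid as agent and Harriet as recipient and in October as setting. Fact (7) matches that background with thing = the samovar — refutes (i).
Summary (ii) focuses "Harriet" (the recipient); background Astrid as agent and the microscope as thing and in October as setting. Fact (5) matches that background with recipient = Idris — refutes (ii).

7, 5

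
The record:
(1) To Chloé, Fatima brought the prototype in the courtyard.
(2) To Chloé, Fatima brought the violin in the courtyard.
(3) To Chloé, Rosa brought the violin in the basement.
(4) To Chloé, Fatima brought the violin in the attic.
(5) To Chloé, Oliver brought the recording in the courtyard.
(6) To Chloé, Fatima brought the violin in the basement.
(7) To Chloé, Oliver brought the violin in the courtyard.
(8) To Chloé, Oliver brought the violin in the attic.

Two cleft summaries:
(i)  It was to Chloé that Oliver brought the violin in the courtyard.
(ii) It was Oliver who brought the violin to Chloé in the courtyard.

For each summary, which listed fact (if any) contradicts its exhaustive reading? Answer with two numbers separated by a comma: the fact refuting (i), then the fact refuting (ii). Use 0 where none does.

0, 2

(i): focus "Chloé". No fact shares Oliver as agent and the violin as thing and in the courtyard as setting with a different recipient. 0.
(ii): focus "Oliver". Looking for the violin as thing and Chloé as recipient and in the courtyard as setting with some other agent — fact (2) has Fatima there. Refuted.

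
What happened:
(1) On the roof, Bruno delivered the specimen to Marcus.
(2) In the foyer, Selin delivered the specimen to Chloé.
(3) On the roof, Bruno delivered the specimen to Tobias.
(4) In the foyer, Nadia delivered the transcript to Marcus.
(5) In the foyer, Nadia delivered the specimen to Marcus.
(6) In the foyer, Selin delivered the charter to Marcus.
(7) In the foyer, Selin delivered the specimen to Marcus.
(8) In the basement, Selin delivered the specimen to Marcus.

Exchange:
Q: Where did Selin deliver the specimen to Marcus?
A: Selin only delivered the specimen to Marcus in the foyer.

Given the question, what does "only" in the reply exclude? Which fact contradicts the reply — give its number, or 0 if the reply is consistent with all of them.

8

Answering "Where did ...?" puts focus on the setting — here, "in the foyer".
"Only" then excludes alternative settings while the background — Selin as agent and the specimen as thing and Marcus as recipient — is held fixed.
Fact (8) keeps Selin as agent and the specimen as thing and Marcus as recipient but has setting = in the basement; that refutes the reply.
(Fact (6) would refute a reading with focus on the thing — but that is not what the question asks.)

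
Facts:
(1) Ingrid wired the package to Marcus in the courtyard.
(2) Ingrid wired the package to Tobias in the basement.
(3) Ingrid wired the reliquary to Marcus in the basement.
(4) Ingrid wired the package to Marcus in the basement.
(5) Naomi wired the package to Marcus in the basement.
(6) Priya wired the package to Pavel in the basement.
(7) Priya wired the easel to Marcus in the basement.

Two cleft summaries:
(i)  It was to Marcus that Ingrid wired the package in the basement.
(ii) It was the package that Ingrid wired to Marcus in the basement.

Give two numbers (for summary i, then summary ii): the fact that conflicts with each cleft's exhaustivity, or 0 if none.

2, 3

Summary (i) focuses "Marcus" (the recipient); background agent = Ingrid, thing = the package, setting = in the basement. Fact (2) matches that background with recipient = Tobias — refutes (i).
Summary (ii) focuses "the package" (the thing); background agent = Ingrid, recipient = Marcus, setting = in the basement. Fact (3) matches that background with thing = the reliquary — refutes (ii).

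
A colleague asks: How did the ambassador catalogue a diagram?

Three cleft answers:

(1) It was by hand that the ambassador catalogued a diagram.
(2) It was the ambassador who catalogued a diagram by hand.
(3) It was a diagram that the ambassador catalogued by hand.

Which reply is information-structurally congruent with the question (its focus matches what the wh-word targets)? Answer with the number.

1

The question word "how" targets the manner.
Option (1) clefts "by hand" — that matches what the question asks about.
Option (2) clefts "the ambassador" — the subject (agent), not what was asked.
Option (3) clefts "a diagram" — the direct object, not what was asked.
So the congruent reply is (1).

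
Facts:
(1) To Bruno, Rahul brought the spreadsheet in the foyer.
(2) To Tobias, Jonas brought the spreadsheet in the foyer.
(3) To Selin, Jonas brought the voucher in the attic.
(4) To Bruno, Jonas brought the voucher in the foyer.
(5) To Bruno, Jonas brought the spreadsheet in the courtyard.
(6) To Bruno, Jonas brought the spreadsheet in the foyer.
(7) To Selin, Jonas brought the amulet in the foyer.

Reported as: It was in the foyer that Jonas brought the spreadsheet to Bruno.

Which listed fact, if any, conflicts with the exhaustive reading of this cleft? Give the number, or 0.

The cleft puts "in the foyer" in focus and presupposes the open proposition with Jonas as agent and the spreadsheet as thing and Bruno as recipient.
Exhaustivity: in the foyer is the only setting satisfying that background.
But fact (5) also has Jonas as agent and the spreadsheet as thing and Bruno as recipient, with setting = in the courtyard — so the exhaustive reading fails.

5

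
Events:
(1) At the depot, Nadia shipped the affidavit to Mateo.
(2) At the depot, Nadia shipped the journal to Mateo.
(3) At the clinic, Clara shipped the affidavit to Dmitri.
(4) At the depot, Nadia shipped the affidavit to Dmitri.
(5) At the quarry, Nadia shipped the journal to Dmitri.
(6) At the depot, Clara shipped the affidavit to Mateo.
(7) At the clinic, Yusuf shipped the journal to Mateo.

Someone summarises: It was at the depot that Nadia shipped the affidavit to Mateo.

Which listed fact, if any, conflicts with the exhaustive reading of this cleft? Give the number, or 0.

0

Focus of the cleft: "at the depot" (the setting). Presupposed background: Nadia as agent and the affidavit as thing and Mateo as recipient.
The exhaustive reading says no other setting fits that background.
Every other fact differs from the presupposition on some backgrounded slot, so none challenges the exhaustivity.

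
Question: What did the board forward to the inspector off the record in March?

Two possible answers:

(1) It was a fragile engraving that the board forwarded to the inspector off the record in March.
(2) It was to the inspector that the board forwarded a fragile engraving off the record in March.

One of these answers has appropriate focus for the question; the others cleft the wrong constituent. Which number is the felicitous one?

1

The question word "what" targets the direct object.
Option (1) clefts "a fragile engraving" — that matches what the question asks about.
Option (2) clefts "to the inspector" — the recipient, not what was asked.
So the congruent reply is (1).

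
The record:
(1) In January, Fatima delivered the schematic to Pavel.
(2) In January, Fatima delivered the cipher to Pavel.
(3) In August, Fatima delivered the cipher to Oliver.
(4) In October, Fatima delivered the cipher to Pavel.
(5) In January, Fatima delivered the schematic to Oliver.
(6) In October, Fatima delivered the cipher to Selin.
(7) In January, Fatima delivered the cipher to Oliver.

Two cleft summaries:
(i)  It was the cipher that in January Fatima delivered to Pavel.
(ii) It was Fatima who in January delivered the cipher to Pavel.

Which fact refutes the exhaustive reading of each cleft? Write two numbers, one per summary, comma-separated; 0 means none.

(i): focus "the cipher". Looking for same agent, recipient, setting (Fatima / Pavel / in January) with some other thing — fact (1) has the schematic there. Refuted.
(ii): focus "Fatima". No fact shares same thing, recipient, setting (the cipher / Pavel / in January) with a different agent. 0.

1, 0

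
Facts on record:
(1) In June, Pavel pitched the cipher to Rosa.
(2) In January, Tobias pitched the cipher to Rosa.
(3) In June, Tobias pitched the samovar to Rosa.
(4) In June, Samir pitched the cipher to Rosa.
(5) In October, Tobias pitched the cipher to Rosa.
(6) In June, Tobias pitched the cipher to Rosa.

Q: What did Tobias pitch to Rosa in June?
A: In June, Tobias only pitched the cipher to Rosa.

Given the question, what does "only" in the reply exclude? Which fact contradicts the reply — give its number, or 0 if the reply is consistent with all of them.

Answering "What did ...?" puts focus on the thing — here, "the cipher".
So "only" ranges over things; the rest (agent = Tobias, recipient = Rosa, setting = in June) is presupposed.
Fact (3) keeps agent = Tobias, recipient = Rosa, setting = in June but has thing = the samovar; that refutes the reply.
(Fact (2) would refute a reading with focus on the setting — but that is not what the question asks.)

3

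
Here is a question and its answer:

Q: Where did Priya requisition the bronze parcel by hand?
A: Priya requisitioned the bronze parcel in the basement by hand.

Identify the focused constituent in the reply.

in the basement

The wh-word "where" asks about the location.
In the answer, "Priya", "the bronze parcel" and "by hand" are given — repeated from the question.
The constituent filling the location gap is "in the basement"; that is the focus and would carry nuclear stress.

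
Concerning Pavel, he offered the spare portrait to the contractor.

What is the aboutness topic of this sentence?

Pavel

The construction explicitly marks "Pavel" as what the sentence is about — the topic.
The remainder of the clause is the comment (what is said about the topic).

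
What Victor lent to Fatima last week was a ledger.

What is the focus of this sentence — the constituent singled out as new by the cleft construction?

In a pseudo-cleft "What ... was X", the post-copular constituent X is the focus.
Here the focus is "a ledger". The backgrounded (presupposed) material includes "Victor", "to Fatima" and "last week".

a ledger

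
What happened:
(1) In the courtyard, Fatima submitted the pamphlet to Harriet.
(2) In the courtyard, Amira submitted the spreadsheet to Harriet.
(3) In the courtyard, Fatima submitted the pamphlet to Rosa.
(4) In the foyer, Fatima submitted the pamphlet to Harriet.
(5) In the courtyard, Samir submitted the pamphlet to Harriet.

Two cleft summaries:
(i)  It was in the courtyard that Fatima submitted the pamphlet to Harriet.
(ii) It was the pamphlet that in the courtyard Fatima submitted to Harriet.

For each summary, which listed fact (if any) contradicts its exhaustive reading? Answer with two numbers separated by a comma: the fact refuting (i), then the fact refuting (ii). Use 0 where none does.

4, 0

(i): focus "in the courtyard". Looking for Fatima as agent and the pamphlet as thing and Harriet as recipient with some other setting — fact (4) has in the foyer there. Refuted.
(ii): focus "the pamphlet". No fact shares Fatima as agent and Harriet as recipient and in the courtyard as setting with a different thing. 0.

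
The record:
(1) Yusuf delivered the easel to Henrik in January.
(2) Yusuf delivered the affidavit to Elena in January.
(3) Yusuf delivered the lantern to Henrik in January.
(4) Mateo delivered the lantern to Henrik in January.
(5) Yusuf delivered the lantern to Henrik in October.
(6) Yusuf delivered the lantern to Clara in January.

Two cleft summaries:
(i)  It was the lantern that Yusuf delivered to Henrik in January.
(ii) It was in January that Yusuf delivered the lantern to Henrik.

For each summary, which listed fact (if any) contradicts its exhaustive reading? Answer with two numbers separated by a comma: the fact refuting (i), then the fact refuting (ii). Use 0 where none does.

(i): focus "the lantern". Looking for Yusuf as agent and Henrik as recipient and in January as setting with some other thing — fact (1) has the easel there. Refuted.
(ii): focus "in January". Looking for Yusuf as agent and the lantern as thing and Henrik as recipient with some other setting — fact (5) has in October there. Refuted.

1, 5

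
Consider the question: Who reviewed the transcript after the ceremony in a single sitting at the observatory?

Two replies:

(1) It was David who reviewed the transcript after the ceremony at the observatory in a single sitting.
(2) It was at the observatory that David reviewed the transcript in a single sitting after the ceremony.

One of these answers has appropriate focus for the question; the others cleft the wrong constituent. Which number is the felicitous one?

The question word "who" targets the subject (agent).
Option (1) clefts "David" — that matches what the question asks about.
Option (2) clefts "at the observatory" — the location, not what was asked.
So the congruent reply is (1).

1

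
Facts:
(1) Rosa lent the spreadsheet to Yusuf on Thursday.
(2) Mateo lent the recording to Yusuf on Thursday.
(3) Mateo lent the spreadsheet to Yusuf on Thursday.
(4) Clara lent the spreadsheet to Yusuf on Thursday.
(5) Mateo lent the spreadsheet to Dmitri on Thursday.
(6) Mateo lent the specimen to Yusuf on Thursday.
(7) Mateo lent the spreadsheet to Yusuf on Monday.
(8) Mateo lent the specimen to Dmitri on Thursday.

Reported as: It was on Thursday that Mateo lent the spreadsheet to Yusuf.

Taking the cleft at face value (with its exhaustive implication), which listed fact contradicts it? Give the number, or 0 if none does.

The cleft puts "on Thursday" in focus and presupposes the open proposition with same agent, thing, recipient (Mateo / the spreadsheet / Yusuf).
The exhaustive reading says no other setting fits that background.
Fact (7) shares the background but with setting = on Monday; exhaustivity is violated.

7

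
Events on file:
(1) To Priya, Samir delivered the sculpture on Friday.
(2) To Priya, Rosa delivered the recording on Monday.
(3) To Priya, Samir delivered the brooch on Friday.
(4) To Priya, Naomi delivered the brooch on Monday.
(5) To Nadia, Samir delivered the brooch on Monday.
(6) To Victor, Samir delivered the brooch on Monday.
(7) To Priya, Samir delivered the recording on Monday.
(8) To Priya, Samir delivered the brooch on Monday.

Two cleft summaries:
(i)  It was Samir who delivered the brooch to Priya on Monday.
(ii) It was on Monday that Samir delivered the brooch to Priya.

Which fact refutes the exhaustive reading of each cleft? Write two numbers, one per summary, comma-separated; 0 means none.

4, 3

(i): focus "Samir". Looking for thing = the brooch, recipient = Priya, setting = on Monday with some other agent — fact (4) has Naomi there. Refuted.
(ii): focus "on Monday". Looking for agent = Samir, thing = the brooch, recipient = Priya with some other setting — fact (3) has on Friday there. Refuted.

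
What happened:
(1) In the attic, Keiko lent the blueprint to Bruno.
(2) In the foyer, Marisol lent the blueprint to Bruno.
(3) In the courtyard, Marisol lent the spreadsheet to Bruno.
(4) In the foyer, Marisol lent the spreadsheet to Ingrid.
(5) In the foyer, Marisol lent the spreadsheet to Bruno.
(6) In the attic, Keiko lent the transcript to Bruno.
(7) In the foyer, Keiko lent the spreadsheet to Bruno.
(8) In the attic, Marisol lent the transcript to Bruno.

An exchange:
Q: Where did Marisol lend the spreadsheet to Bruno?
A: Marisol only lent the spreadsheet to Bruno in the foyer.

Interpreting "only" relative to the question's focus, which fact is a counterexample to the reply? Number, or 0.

3

The question "Where did ...?" targets the setting, so in the reply the focus falls on "in the foyer".
So "only" ranges over settings; the rest (agent = Marisol, thing = the spreadsheet, recipient = Bruno) is presupposed.
Fact (3) keeps agent = Marisol, thing = the spreadsheet, recipient = Bruno but has setting = in the courtyard; that refutes the reply.
(Fact (2) would refute a reading with focus on the thing — but that is not what the question asks.)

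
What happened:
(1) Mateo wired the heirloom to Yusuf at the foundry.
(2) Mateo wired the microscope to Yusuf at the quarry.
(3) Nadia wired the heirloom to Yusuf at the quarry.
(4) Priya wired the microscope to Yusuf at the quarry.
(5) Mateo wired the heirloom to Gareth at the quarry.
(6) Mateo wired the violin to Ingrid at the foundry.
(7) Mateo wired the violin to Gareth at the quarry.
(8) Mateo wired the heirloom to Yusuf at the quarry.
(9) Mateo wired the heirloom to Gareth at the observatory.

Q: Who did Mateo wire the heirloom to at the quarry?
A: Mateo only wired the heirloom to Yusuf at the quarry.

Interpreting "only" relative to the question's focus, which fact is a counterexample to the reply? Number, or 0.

Answering "Who did ... to ...?" puts focus on the recipient — here, "Yusuf".
So "only" ranges over recipients; the rest (Mateo as agent and the heirloom as thing and at the quarry as setting) is presupposed.
Fact (5) keeps Mateo as agent and the heirloom as thing and at the quarry as setting but has recipient = Gareth; that refutes the reply.
(Fact (1) would refute a reading with focus on the setting — but that is not what the question asks.)

5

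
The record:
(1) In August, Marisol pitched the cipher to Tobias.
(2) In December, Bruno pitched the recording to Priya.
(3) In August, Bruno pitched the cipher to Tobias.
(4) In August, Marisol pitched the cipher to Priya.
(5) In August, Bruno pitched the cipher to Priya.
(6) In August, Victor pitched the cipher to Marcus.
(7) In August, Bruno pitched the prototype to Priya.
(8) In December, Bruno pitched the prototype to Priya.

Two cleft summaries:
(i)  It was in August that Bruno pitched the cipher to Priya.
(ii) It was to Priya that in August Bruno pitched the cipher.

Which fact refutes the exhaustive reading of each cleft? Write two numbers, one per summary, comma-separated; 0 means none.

0, 3

(i): focus "in August". No fact shares Bruno as agent and the cipher as thing and Priya as recipient with a different setting. 0.
(ii): focus "Priya". Looking for Bruno as agent and the cipher as thing and in August as setting with some other recipient — fact (3) has Tobias there. Refuted.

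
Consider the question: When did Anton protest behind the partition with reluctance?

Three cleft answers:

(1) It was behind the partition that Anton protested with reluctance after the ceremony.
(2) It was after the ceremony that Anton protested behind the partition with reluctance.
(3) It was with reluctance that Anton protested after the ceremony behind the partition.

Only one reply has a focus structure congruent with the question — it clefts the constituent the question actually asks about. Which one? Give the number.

The question word "when" targets the time.
Option (1) clefts "behind the partition" — the location, not what was asked.
Option (2) clefts "after the ceremony" — that matches what the question asks about.
Option (3) clefts "with reluctance" — the manner, not what was asked.
So the congruent reply is (2).

2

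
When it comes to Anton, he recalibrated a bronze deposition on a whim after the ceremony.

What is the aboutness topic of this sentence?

The construction explicitly marks "Anton" as what the sentence is about — the topic.
The remainder of the clause is the comment (what is said about the topic).

Anton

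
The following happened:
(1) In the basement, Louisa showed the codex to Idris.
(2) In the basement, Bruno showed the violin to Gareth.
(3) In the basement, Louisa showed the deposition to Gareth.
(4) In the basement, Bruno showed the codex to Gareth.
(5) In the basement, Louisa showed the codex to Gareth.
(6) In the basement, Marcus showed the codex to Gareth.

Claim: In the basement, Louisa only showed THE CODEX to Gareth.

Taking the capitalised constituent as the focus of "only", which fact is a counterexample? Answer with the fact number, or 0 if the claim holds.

Focus (in capitals) is "the codex" — the thing. "Only" excludes alternative things while holding fixed agent = Louisa, recipient = Gareth, setting = in the basement.
Fact (3) shares the background but differs in thing (the deposition) — a counterexample.

3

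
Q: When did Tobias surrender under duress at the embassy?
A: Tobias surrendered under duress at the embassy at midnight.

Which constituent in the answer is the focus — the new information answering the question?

The wh-word "when" asks about the time.
In the answer, "Tobias", "under duress" and "at the embassy" are given — repeated from the question.
The constituent filling the time gap is "at midnight"; that is the focus and would carry nuclear stress.

at midnight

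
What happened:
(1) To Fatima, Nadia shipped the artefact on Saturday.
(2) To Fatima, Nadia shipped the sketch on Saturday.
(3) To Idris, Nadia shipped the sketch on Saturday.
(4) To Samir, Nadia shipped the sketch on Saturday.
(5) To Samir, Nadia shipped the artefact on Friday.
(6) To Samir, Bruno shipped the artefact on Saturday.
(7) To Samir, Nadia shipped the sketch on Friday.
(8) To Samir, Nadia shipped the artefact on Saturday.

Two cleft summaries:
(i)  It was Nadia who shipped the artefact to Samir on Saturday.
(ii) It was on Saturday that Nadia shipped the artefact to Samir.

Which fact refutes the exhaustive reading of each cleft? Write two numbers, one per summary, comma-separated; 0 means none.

6, 5

(i): focus "Nadia". Looking for same thing, recipient, setting (the artefact / Samir / on Saturday) with some other agent — fact (6) has Bruno there. Refuted.
(ii): focus "on Saturday". Looking for same agent, thing, recipient (Nadia / the artefact / Samir) with some other setting — fact (5) has on Friday there. Refuted.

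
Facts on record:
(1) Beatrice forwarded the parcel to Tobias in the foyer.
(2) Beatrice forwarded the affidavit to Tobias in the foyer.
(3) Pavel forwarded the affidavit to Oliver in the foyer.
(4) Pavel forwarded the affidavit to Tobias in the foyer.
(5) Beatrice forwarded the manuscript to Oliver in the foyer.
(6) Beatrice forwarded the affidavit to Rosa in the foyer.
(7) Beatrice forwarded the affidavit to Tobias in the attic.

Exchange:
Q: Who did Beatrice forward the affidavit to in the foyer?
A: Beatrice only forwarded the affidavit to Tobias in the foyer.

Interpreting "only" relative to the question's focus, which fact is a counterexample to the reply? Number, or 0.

The question "Who did ... to ...?" targets the recipient, so in the reply the focus falls on "Tobias".
So "only" ranges over recipients; the rest (Beatrice as agent and the affidavit as thing and in the foyer as setting) is presupposed.
Fact (6) keeps Beatrice as agent and the affidavit as thing and in the foyer as setting but has recipient = Rosa; that refutes the reply.
(Fact (7) would refute a reading with focus on the setting — but that is not what the question asks.)

6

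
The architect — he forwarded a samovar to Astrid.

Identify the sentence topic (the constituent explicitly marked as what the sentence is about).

The construction explicitly marks "the architect" as what the sentence is about — the topic.
The remainder of the clause is the comment (what is said about the topic).

the architect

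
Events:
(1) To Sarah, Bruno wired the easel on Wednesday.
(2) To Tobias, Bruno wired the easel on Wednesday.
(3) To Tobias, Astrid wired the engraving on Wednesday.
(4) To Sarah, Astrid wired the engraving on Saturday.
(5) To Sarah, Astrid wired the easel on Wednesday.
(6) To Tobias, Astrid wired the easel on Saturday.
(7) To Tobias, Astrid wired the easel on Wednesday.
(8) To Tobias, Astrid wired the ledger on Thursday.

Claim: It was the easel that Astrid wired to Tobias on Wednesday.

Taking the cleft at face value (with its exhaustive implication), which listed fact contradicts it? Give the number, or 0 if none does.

3

The cleft puts "the easel" in focus and presupposes the open proposition with agent = Astrid, recipient = Tobias, setting = on Wednesday.
Exhaustivity: the easel is the only thing satisfying that background.
But fact (3) also has agent = Astrid, recipient = Tobias, setting = on Wednesday, with thing = the engraving — so the exhaustive reading fails.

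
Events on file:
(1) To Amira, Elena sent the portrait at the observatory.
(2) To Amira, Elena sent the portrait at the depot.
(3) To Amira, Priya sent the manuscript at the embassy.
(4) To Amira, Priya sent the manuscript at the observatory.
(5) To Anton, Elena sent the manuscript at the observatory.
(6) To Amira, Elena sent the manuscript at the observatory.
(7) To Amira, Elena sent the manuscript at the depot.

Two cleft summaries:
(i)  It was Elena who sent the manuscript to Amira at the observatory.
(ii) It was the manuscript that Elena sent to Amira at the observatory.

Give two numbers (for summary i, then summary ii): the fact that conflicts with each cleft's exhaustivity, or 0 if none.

Summary (i) focuses "Elena" (the agent); background thing = the manuscript, recipient = Amira, setting = at the observatory. Fact (4) matches that background with agent = Priya — refutes (i).
Summary (ii) focuses "the manuscript" (the thing); background agent = Elena, recipient = Amira, setting = at the observatory. Fact (1) matches that background with thing = the portrait — refutes (ii).

4, 1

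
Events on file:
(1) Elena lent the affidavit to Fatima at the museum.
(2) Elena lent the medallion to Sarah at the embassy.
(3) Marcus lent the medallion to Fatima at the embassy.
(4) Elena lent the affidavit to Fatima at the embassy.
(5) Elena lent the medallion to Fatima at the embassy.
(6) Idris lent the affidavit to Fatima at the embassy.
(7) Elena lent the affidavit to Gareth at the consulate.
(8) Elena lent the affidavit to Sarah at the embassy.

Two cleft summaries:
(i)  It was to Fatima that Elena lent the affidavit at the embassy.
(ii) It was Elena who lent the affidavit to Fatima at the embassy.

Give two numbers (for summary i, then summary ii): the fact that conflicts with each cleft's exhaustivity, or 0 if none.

8, 6

(i): focus "Fatima". Looking for Elena as agent and the affidavit as thing and at the embassy as setting with some other recipient — fact (8) has Sarah there. Refuted.
(ii): focus "Elena". Looking for the affidavit as thing and Fatima as recipient and at the embassy as setting with some other agent — fact (6) has Idris there. Refuted.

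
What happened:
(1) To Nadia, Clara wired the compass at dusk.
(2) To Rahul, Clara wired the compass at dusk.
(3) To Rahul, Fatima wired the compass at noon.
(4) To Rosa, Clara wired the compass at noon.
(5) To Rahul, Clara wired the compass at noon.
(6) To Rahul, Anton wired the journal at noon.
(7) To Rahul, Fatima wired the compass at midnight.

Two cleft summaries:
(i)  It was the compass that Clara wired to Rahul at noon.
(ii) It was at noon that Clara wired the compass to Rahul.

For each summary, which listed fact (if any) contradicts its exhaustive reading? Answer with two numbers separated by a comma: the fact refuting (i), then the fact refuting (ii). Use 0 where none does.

(i): focus "the compass". No fact shares same agent, recipient, setting (Clara / Rahul / at noon) with a different thing. 0.
(ii): focus "at noon". Looking for same agent, thing, recipient (Clara / the compass / Rahul) with some other setting — fact (2) has at dusk there. Refuted.

0, 2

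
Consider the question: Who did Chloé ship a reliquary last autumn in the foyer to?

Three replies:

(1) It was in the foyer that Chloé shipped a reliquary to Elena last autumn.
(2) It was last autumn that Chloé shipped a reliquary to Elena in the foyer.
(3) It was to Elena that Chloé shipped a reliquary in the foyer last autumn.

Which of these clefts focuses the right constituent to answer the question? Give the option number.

3

The question word "who" targets the recipient.
Option (1) clefts "in the foyer" — the location, not what was asked.
Option (2) clefts "last autumn" — the time, not what was asked.
Option (3) clefts "to Elena" — that matches what the question asks about.
So the congruent reply is (3).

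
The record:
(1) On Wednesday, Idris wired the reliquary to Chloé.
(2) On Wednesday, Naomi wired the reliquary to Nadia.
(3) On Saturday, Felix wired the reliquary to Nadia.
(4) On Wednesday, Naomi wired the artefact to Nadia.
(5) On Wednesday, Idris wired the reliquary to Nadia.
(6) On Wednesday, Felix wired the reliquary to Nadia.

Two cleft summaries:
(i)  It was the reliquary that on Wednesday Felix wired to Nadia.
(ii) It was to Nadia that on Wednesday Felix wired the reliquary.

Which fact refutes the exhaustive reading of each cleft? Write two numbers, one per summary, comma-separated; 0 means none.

0, 0

Summary (i) focuses "the reliquary" (the thing); background agent = Felix, recipient = Nadia, setting = on Wednesday. No fact matches that background with a different thing, so 0.
Summary (ii) focuses "Nadia" (the recipient); background agent = Felix, thing = the reliquary, setting = on Wednesday. No fact matches that background with a different recipient, so 0.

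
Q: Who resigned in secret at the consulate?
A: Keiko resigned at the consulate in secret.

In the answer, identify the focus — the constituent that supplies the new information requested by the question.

The wh-word "who" asks about the subject (agent).
In the answer, "in secret" and "at the consulate" are given — repeated from the question.
The constituent filling the subject (agent) gap is "Keiko"; that is the focus and would carry nuclear stress.

Keiko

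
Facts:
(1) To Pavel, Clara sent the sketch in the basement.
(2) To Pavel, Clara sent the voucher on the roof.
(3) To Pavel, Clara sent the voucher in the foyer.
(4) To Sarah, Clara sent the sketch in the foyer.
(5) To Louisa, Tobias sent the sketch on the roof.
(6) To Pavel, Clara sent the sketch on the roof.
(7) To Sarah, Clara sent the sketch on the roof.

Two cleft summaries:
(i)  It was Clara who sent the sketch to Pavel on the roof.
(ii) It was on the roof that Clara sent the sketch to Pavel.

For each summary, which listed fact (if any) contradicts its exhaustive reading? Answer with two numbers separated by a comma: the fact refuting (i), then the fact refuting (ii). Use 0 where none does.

0, 1

(i): focus "Clara". No fact shares same thing, recipient, setting (the sketch / Pavel / on the roof) with a different agent. 0.
(ii): focus "on the roof". Looking for same agent, thing, recipient (Clara / the sketch / Pavel) with some other setting — fact (1) has in the basement there. Refuted.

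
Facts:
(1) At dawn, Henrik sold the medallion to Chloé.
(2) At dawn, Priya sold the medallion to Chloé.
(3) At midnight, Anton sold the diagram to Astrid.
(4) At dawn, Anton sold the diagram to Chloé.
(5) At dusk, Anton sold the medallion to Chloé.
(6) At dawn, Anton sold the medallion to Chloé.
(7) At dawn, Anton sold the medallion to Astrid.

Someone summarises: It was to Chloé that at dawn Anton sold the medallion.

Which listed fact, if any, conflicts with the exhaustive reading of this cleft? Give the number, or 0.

7

Focus of the cleft: "Chloé" (the recipient). Presupposed background: same agent, thing, setting (Anton / the medallion / at dawn).
Exhaustivity: Chloé is the only recipient satisfying that background.
Fact (7) shares the background but with recipient = Astrid; exhaustivity is violated.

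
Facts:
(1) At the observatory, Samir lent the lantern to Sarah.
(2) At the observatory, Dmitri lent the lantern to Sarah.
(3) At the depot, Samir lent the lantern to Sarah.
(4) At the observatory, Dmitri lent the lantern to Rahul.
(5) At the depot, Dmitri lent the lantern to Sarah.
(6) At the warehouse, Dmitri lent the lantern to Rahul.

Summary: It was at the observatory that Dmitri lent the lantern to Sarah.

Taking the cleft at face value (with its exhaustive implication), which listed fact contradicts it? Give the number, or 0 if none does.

5

Focus of the cleft: "at the observatory" (the setting). Presupposed background: same agent, thing, recipient (Dmitri / the lantern / Sarah).
The exhaustive reading says no other setting fits that background.
But fact (5) also has same agent, thing, recipient (Dmitri / the lantern / Sarah), with setting = at the depot — so the exhaustive reading fails.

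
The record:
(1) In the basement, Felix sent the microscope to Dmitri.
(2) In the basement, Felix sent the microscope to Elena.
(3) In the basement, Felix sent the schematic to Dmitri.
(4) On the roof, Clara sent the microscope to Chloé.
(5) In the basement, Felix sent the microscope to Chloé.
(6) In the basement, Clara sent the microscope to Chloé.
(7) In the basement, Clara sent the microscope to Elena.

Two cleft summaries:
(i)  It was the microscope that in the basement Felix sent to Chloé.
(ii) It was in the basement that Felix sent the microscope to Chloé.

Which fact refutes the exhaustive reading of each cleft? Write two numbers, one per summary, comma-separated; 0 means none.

Summary (i) focuses "the microscope" (the thing); background agent = Felix, recipient = Chloé, setting = in the basement. No fact matches that background with a different thing, so 0.
Summary (ii) focuses "in the basement" (the setting); background agent = Felix, thing = the microscope, recipient = Chloé. No fact matches that background with a different setting, so 0.

0, 0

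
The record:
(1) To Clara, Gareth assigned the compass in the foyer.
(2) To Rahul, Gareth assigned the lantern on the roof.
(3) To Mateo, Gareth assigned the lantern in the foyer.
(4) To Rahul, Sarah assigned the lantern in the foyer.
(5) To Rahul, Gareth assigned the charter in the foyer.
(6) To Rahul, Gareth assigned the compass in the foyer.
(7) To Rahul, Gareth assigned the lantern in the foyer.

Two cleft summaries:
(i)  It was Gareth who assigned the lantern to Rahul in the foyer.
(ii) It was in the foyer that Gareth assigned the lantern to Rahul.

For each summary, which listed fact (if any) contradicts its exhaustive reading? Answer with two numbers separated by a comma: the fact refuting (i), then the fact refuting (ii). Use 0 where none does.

(i): focus "Gareth". Looking for the lantern as thing and Rahul as recipient and in the foyer as setting with some other agent — fact (4) has Sarah there. Refuted.
(ii): focus "in the foyer". Looking for Gareth as agent and the lantern as thing and Rahul as recipient with some other setting — fact (2) has on the roof there. Refuted.

4, 2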